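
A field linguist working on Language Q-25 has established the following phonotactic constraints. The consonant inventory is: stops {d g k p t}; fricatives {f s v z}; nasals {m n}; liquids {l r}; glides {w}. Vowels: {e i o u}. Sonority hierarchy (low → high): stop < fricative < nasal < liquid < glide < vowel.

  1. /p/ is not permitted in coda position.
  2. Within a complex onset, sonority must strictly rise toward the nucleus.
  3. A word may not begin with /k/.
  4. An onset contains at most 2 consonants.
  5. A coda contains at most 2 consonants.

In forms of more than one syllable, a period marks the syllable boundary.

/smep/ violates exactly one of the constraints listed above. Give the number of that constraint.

1

/smep/: syllable 1 coda contains /p/.
This is a violation of constraint 1: "/p/ is not permitted in coda position."
The remaining constraints (2, 3, 4, 5) are satisfied.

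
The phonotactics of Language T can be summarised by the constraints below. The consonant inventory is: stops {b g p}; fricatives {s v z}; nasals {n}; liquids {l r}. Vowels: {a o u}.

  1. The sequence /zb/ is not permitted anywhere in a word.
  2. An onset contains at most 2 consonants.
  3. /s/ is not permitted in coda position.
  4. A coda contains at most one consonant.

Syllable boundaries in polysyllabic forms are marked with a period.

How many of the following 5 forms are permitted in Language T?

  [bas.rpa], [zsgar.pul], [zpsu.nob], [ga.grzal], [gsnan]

0

[bas.rpa] — violates constraint 3: syllable 1 coda contains /s/ → not permitted
[zsgar.pul] — violates constraint 2: syllable 1 onset /zsg/ has 3 consonants (> 2) → not permitted
[zpsu.nob] — violates constraint 2: syllable 1 onset /zps/ has 3 consonants (> 2) → not permitted
[ga.grzal] — violates constraint 2: syllable 2 onset /grz/ has 3 consonants (> 2) → not permitted
[gsnan] — violates constraint 2: syllable 1 onset /gsn/ has 3 consonants (> 2) → not permitted
No form is permitted → 0.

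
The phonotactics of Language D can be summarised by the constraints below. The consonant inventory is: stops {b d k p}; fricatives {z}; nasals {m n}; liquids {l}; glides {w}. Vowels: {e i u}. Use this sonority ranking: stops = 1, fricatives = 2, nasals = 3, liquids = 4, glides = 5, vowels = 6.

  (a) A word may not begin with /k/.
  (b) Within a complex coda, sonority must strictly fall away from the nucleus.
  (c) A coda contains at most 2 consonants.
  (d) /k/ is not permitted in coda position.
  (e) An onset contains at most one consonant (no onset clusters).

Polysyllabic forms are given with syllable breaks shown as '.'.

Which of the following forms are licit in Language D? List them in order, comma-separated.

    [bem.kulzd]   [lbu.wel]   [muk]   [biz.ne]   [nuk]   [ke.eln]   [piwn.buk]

[bem.kulzd] — violates constraint (c): syllable 2 coda /lzd/ has 3 consonants (> 2) → illicit
[lbu.wel] — violates constraint (e): syllable 1 onset /lb/ has 2 consonants (> 1) → illicit
[muk] — violates constraint (d): syllable 1 coda contains /k/ → illicit
[biz.ne] — σ1 onset /b/, coda /z/ ok; σ2 onset /n/, coda /∅/ ok → licit
[nuk] — violates constraint (d): syllable 1 coda contains /k/ → illicit
[ke.eln] — violates constraint (a): word begins with /k/ → illicit
[piwn.buk] — violates constraint (d): syllable 2 coda contains /k/ → illicit

[biz.ne]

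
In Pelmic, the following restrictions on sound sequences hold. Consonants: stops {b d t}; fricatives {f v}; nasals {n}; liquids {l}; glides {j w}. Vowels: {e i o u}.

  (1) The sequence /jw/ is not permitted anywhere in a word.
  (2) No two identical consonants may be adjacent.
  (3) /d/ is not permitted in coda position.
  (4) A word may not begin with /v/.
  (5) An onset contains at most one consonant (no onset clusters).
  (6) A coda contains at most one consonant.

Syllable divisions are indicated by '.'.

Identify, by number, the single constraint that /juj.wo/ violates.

/juj.wo/: contains banned sequence /jw/.
This is a violation of constraint 1: "The sequence /jw/ is not permitted anywhere in a word."
The remaining constraints (2, 3, 4, 5, 6) are satisfied.

1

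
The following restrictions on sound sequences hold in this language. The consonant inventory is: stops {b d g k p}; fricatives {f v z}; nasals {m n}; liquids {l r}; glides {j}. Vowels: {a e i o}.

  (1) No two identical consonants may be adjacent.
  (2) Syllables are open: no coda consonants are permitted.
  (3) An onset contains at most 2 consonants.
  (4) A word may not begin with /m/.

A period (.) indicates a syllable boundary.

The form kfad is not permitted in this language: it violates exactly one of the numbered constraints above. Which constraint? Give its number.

kfad: syllable 1 coda /d/ has 1 consonant (> 0).
This is a violation of constraint 2: "Syllables are open: no coda consonants are permitted."
The remaining constraints (1, 3, 4) are satisfied.

2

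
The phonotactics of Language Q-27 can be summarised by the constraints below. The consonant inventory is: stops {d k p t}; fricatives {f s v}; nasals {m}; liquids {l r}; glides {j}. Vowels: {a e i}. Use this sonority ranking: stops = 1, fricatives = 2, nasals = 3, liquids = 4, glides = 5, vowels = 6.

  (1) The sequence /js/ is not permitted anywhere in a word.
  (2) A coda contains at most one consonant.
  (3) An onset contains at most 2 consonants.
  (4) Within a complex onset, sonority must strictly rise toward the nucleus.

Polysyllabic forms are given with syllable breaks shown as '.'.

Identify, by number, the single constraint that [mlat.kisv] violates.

2

[mlat.kisv]: syllable 2 coda /sv/ has 2 consonants (> 1).
This is a violation of constraint 2: "A coda contains at most one consonant."
The remaining constraints (1, 3, 4) are satisfied.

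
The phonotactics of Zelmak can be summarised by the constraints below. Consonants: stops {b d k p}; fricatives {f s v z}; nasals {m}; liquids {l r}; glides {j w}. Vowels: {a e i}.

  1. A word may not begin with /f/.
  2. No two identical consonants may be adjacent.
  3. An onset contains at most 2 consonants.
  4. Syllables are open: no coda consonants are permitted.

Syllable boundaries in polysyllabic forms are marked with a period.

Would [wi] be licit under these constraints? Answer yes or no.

yes

[wi] — σ1 onset /w/, coda /∅/ ok → licit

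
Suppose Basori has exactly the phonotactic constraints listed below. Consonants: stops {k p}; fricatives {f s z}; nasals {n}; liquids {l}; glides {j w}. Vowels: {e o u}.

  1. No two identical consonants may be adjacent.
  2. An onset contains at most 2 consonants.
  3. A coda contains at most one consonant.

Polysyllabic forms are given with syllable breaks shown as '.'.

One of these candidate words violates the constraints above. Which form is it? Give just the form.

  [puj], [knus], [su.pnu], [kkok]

[kkok]

[puj] — σ1 onset /p/, coda /j/ ok → phonotactically legal
[knus] — σ1 onset /kn/ (2C), coda /s/ ok → phonotactically legal
[su.pnu] — σ1 onset /s/, coda /∅/ ok; σ2 onset /pn/ (2C), coda /∅/ ok → phonotactically legal
[kkok] — violates constraint 1: adjacent identical consonants /kk/ → phonotactically illegal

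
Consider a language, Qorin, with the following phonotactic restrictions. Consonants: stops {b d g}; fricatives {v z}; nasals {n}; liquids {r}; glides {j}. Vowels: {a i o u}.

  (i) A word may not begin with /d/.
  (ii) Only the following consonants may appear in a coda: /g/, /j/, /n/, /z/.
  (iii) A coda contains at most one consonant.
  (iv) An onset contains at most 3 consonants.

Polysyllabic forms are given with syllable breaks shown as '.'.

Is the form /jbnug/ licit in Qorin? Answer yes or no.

/jbnug/ — σ1 onset /jbn/ (3C), coda /g/ ok → licit

yes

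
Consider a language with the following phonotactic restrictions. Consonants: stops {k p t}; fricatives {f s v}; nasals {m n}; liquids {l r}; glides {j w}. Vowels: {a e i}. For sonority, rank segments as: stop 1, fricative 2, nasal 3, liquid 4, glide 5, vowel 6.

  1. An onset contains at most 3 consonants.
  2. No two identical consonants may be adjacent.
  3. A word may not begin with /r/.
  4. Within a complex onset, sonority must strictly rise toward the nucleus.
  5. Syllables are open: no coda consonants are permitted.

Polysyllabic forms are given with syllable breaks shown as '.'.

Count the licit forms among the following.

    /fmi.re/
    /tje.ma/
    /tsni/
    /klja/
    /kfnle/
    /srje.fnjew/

/fmi.re/ — σ1 onset /fm/ (2→3 rises), coda /∅/ ok; σ2 onset /r/, coda /∅/ ok → licit
/tje.ma/ — σ1 onset /tj/ (1→5 rises), coda /∅/ ok; σ2 onset /m/, coda /∅/ ok → licit
/tsni/ — σ1 onset /tsn/ (1→2→3 rises), coda /∅/ ok → licit
/klja/ — σ1 onset /klj/ (1→4→5 rises), coda /∅/ ok → licit
/kfnle/ — violates constraint 1: syllable 1 onset /kfnl/ has 4 consonants (> 3) → illicit
/srje.fnjew/ — violates constraint 5: syllable 2 coda /w/ has 1 consonant (> 0) → illicit
Licit: /fmi.re/, /tje.ma/, /tsni/, /klja/ → 4.

4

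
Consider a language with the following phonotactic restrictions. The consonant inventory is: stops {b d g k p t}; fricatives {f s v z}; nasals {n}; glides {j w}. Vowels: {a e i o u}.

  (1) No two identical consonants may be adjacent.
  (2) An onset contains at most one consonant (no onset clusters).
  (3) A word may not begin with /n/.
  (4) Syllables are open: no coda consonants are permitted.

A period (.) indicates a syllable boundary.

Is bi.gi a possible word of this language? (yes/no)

yes

bi.gi — σ1 onset /b/, coda /∅/ ok; σ2 onset /g/, coda /∅/ ok → phonotactically legal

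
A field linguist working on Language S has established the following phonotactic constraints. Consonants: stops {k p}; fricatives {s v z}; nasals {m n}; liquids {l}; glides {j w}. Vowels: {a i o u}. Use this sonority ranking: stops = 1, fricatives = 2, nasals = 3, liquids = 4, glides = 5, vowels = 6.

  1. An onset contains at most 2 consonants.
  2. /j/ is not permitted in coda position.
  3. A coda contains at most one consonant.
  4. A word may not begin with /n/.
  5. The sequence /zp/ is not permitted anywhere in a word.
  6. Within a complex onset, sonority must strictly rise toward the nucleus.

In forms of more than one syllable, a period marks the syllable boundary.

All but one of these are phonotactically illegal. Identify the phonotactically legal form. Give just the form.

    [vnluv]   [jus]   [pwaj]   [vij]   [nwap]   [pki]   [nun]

[vnluv] — violates constraint 1: syllable 1 onset /vnl/ has 3 consonants (> 2) → phonotactically illegal
[jus] — σ1 onset /j/, coda /s/ ok → phonotactically legal
[pwaj] — violates constraint 2: syllable 1 coda contains /j/ → phonotactically illegal
[vij] — violates constraint 2: syllable 1 coda contains /j/ → phonotactically illegal
[nwap] — violates constraint 4: word begins with /n/ → phonotactically illegal
[pki] — violates constraint 6: syllable 1 onset /pk/: /p/ (stop, 1) → /k/ (stop, 1) does not rise → phonotactically illegal
[nun] — violates constraint 4: word begins with /n/ → phonotactically illegal

[jus]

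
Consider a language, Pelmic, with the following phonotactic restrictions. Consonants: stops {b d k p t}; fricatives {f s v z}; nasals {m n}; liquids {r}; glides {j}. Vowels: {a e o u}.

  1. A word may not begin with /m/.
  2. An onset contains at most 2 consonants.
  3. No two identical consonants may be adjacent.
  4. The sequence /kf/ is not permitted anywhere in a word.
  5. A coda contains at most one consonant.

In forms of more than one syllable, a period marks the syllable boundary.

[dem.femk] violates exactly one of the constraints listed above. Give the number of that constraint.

5

[dem.femk]: syllable 2 coda /mk/ has 2 consonants (> 1).
This is a violation of constraint 5: "A coda contains at most one consonant."
The remaining constraints (1, 2, 3, 4) are satisfied.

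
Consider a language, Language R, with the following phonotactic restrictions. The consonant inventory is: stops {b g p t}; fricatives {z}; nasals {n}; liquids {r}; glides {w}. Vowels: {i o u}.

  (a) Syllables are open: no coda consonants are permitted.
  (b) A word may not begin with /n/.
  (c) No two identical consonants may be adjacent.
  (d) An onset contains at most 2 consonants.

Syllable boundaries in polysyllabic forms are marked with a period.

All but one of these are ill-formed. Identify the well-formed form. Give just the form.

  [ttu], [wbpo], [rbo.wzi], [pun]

[rbo.wzi]

[ttu] — violates constraint (c): adjacent identical consonants /tt/ → ill-formed
[wbpo] — violates constraint (d): syllable 1 onset /wbp/ has 3 consonants (> 2) → ill-formed
[rbo.wzi] — σ1 onset /rb/ (2C), coda /∅/ ok; σ2 onset /wz/ (2C), coda /∅/ ok → well-formed
[pun] — violates constraint (a): syllable 1 coda /n/ has 1 consonant (> 0) → ill-formed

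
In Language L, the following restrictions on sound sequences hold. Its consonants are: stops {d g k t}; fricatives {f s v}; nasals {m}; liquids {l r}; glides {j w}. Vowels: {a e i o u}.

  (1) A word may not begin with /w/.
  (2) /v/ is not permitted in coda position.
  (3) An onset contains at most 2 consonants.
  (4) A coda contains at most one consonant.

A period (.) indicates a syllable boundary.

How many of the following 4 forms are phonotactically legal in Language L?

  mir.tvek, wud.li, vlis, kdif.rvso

mir.tvek — σ1 onset /m/, coda /r/ ok; σ2 onset /tv/ (2C), coda /k/ ok → phonotactically legal
wud.li — violates constraint 1: word begins with /w/ → phonotactically illegal
vlis — σ1 onset /vl/ (2C), coda /s/ ok → phonotactically legal
kdif.rvso — violates constraint 3: syllable 2 onset /rvs/ has 3 consonants (> 2) → phonotactically illegal
Phonotactically legal: mir.tvek, vlis → 2.

2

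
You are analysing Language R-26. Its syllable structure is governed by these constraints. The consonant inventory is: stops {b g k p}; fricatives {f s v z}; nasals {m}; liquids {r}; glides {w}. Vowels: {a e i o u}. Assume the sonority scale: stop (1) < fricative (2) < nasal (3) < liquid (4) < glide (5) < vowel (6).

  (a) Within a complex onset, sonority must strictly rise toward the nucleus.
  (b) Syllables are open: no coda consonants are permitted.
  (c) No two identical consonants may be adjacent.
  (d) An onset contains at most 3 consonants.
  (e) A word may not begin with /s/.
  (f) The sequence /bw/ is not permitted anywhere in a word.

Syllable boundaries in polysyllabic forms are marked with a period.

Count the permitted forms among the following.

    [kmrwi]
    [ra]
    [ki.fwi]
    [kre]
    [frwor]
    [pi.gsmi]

4

[kmrwi] — violates constraint (d): syllable 1 onset /kmrw/ has 4 consonants (> 3) → not permitted
[ra] — σ1 onset /r/, coda /∅/ ok → permitted
[ki.fwi] — σ1 onset /k/, coda /∅/ ok; σ2 onset /fw/ (2→5 rises), coda /∅/ ok → permitted
[kre] — σ1 onset /kr/ (1→4 rises), coda /∅/ ok → permitted
[frwor] — violates constraint (b): syllable 1 coda /r/ has 1 consonant (> 0) → not permitted
[pi.gsmi] — σ1 onset /p/, coda /∅/ ok; σ2 onset /gsm/ (1→2→3 rises), coda /∅/ ok → permitted
Permitted: [ra], [ki.fwi], [kre], [pi.gsmi] → 4.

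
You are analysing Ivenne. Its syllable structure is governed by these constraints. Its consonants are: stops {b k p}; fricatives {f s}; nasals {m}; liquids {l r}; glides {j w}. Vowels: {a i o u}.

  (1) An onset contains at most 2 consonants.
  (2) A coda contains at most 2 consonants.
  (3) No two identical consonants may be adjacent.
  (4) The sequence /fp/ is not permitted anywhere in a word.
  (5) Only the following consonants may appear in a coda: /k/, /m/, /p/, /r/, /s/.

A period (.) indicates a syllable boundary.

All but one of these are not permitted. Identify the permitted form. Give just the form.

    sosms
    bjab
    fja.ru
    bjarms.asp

sosms — violates constraint 2: syllable 1 coda /sms/ has 3 consonants (> 2) → not permitted
bjab — violates constraint 5: syllable 1 coda contains /b/, which is not a licensed coda consonant → not permitted
fja.ru — σ1 onset /fj/ (2C), coda /∅/ ok; σ2 onset /r/, coda /∅/ ok → permitted
bjarms.asp — violates constraint 2: syllable 1 coda /rms/ has 3 consonants (> 2) → not permitted

fja.ru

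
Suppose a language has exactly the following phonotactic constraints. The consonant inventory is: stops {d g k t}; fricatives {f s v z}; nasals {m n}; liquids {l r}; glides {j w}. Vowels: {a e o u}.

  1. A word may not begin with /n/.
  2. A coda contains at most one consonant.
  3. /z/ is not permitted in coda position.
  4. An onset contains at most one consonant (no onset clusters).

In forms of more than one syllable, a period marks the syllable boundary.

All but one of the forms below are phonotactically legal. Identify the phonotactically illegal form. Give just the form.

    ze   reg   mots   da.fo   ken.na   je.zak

mots

ze — σ1 onset /z/, coda /∅/ ok → phonotactically legal
reg — σ1 onset /r/, coda /g/ ok → phonotactically legal
mots — violates constraint 2: syllable 1 coda /ts/ has 2 consonants (> 1) → phonotactically illegal
da.fo — σ1 onset /d/, coda /∅/ ok; σ2 onset /f/, coda /∅/ ok → phonotactically legal
ken.na — σ1 onset /k/, coda /n/ ok; σ2 onset /n/, coda /∅/ ok → phonotactically legal
je.zak — σ1 onset /j/, coda /∅/ ok; σ2 onset /z/, coda /k/ ok → phonotactically legal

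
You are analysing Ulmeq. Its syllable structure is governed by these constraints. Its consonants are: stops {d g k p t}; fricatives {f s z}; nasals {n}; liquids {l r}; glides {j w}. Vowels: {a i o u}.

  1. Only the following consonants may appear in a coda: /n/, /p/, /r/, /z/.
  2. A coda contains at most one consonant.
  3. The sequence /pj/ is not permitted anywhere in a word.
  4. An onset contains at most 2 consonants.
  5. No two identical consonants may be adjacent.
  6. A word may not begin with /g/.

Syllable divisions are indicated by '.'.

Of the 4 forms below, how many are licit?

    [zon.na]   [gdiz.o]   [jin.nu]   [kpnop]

[zon.na] — violates constraint 5: adjacent identical consonants /nn/ → illicit
[gdiz.o] — violates constraint 6: word begins with /g/ → illicit
[jin.nu] — violates constraint 5: adjacent identical consonants /nn/ → illicit
[kpnop] — violates constraint 4: syllable 1 onset /kpn/ has 3 consonants (> 2) → illicit
No form is licit → 0.

0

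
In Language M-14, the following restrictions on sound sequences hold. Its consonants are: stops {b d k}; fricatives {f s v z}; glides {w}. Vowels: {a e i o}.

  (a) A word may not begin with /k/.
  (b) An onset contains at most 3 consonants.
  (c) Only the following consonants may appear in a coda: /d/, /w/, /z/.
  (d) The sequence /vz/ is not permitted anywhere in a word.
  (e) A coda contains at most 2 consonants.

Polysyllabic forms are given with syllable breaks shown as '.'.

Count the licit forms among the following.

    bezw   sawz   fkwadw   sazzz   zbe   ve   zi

bezw — σ1 onset /b/, coda /zw/ (2C) ok → licit
sawz — σ1 onset /s/, coda /wz/ (2C) ok → licit
fkwadw — σ1 onset /fkw/ (3C), coda /dw/ (2C) ok → licit
sazzz — violates constraint (e): syllable 1 coda /zzz/ has 3 consonants (> 2) → illicit
zbe — σ1 onset /zb/ (2C), coda /∅/ ok → licit
ve — σ1 onset /v/, coda /∅/ ok → licit
zi — σ1 onset /z/, coda /∅/ ok → licit
Licit: bezw, sawz, fkwadw, zbe, ve, zi → 6.

6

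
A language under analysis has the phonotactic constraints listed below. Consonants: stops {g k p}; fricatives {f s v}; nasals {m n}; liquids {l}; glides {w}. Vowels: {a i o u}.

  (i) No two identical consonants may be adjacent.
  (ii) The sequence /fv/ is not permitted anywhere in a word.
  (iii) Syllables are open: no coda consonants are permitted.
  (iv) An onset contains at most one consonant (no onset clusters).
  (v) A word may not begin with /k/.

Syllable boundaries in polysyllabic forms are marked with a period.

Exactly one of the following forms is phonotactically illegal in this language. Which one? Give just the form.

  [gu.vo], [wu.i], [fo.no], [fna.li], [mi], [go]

[fna.li]

[gu.vo] — σ1 onset /g/, coda /∅/ ok; σ2 onset /v/, coda /∅/ ok → phonotactically legal
[wu.i] — σ1 onset /w/, coda /∅/ ok; σ2 onset /∅/, coda /∅/ ok → phonotactically legal
[fo.no] — σ1 onset /f/, coda /∅/ ok; σ2 onset /n/, coda /∅/ ok → phonotactically legal
[fna.li] — violates constraint (iv): syllable 1 onset /fn/ has 2 consonants (> 1) → phonotactically illegal
[mi] — σ1 onset /m/, coda /∅/ ok → phonotactically legal
[go] — σ1 onset /g/, coda /∅/ ok → phonotactically legal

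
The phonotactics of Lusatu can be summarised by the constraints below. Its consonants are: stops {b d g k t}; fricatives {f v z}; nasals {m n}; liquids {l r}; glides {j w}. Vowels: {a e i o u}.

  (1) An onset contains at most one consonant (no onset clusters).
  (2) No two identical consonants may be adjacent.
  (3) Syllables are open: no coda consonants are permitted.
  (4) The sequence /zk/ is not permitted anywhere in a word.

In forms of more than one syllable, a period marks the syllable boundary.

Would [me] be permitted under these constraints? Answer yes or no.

yes

[me] — σ1 onset /m/, coda /∅/ ok → permitted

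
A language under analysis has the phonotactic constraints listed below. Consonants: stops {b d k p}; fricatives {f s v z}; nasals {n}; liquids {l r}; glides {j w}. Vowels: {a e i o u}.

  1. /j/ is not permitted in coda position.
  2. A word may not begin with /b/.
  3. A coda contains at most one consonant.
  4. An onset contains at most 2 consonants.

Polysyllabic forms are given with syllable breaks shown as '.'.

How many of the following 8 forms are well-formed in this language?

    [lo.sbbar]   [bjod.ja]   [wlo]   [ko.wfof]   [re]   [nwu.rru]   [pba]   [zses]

6

[lo.sbbar] — violates constraint 4: syllable 2 onset /sbb/ has 3 consonants (> 2) → ill-formed
[bjod.ja] — violates constraint 2: word begins with /b/ → ill-formed
[wlo] — σ1 onset /wl/ (2C), coda /∅/ ok → well-formed
[ko.wfof] — σ1 onset /k/, coda /∅/ ok; σ2 onset /wf/ (2C), coda /f/ ok → well-formed
[re] — σ1 onset /r/, coda /∅/ ok → well-formed
[nwu.rru] — σ1 onset /nw/ (2C), coda /∅/ ok; σ2 onset /rr/ (2C), coda /∅/ ok → well-formed
[pba] — σ1 onset /pb/ (2C), coda /∅/ ok → well-formed
[zses] — σ1 onset /zs/ (2C), coda /s/ ok → well-formed
Well-formed: [wlo], [ko.wfof], [re], [nwu.rru], [pba], [zses] → 6.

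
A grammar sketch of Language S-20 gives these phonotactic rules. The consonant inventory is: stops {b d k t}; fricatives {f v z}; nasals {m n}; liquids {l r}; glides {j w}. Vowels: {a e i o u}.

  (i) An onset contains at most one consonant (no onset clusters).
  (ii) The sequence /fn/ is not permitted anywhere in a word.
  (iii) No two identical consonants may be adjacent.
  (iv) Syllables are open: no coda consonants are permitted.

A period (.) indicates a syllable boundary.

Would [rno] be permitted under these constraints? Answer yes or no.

no

[rno] — violates constraint (i): syllable 1 onset /rn/ has 2 consonants (> 1) → not permitted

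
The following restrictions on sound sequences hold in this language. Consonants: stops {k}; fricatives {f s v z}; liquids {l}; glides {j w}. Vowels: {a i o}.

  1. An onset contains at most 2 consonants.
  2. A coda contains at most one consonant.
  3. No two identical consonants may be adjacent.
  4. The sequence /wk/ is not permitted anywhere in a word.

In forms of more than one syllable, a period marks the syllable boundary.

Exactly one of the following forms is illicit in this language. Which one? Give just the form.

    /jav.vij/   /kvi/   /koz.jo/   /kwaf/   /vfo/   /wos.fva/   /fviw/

/jav.vij/ — violates constraint 3: adjacent identical consonants /vv/ → illicit
/kvi/ — σ1 onset /kv/ (2C), coda /∅/ ok → licit
/koz.jo/ — σ1 onset /k/, coda /z/ ok; σ2 onset /j/, coda /∅/ ok → licit
/kwaf/ — σ1 onset /kw/ (2C), coda /f/ ok → licit
/vfo/ — σ1 onset /vf/ (2C), coda /∅/ ok → licit
/wos.fva/ — σ1 onset /w/, coda /s/ ok; σ2 onset /fv/ (2C), coda /∅/ ok → licit
/fviw/ — σ1 onset /fv/ (2C), coda /w/ ok → licit

/jav.vij/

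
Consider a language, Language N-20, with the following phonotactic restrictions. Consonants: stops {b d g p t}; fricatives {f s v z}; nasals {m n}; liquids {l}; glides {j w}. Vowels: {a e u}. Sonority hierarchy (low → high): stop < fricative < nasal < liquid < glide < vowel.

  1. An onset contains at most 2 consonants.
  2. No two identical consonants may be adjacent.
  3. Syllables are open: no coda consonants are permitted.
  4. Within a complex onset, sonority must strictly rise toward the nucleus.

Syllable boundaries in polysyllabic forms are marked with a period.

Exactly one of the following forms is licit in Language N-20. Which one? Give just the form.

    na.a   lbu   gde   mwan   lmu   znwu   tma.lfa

na.a

na.a — σ1 onset /n/, coda /∅/ ok; σ2 onset /∅/, coda /∅/ ok → licit
lbu — violates constraint 4: syllable 1 onset /lb/: /l/ (liquid, 4) → /b/ (stop, 1) does not rise → illicit
gde — violates constraint 4: syllable 1 onset /gd/: /g/ (stop, 1) → /d/ (stop, 1) does not rise → illicit
mwan — violates constraint 3: syllable 1 coda /n/ has 1 consonant (> 0) → illicit
lmu — violates constraint 4: syllable 1 onset /lm/: /l/ (liquid, 4) → /m/ (nasal, 3) does not rise → illicit
znwu — violates constraint 1: syllable 1 onset /znw/ has 3 consonants (> 2) → illicit
tma.lfa — violates constraint 4: syllable 2 onset /lf/: /l/ (liquid, 4) → /f/ (fricative, 2) does not rise → illicit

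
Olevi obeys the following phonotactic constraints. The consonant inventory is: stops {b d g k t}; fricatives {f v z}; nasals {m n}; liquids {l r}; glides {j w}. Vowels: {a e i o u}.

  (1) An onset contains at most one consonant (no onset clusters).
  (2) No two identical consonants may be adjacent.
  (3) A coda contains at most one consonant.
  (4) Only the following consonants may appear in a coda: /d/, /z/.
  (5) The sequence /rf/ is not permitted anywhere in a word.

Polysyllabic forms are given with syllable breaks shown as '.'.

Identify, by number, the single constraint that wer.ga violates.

wer.ga: syllable 1 coda contains /r/, which is not a licensed coda consonant.
This is a violation of constraint 4: "Only the following consonants may appear in a coda: /d/, /z/."
The remaining constraints (1, 2, 3, 5) are satisfied.

4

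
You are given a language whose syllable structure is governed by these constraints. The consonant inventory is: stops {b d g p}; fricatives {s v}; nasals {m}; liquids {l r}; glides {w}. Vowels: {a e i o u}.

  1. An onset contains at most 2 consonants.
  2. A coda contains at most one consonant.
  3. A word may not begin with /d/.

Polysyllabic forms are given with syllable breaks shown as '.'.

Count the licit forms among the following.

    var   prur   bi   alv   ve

4

var — σ1 onset /v/, coda /r/ ok → licit
prur — σ1 onset /pr/ (2C), coda /r/ ok → licit
bi — σ1 onset /b/, coda /∅/ ok → licit
alv — violates constraint 2: syllable 1 coda /lv/ has 2 consonants (> 1) → illicit
ve — σ1 onset /v/, coda /∅/ ok → licit
Licit: var, prur, bi, ve → 4.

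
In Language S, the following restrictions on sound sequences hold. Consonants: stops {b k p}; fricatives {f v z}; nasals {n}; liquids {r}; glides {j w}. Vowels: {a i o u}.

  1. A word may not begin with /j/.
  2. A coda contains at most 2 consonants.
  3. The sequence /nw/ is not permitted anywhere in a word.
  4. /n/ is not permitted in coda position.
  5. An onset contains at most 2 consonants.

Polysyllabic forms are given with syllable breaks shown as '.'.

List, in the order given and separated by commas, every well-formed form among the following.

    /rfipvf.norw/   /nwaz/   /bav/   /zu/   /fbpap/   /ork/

/rfipvf.norw/ — violates constraint 2: syllable 1 coda /pvf/ has 3 consonants (> 2) → ill-formed
/nwaz/ — violates constraint 3: contains banned sequence /nw/ → ill-formed
/bav/ — σ1 onset /b/, coda /v/ ok → well-formed
/zu/ — σ1 onset /z/, coda /∅/ ok → well-formed
/fbpap/ — violates constraint 5: syllable 1 onset /fbp/ has 3 consonants (> 2) → ill-formed
/ork/ — σ1 onset /∅/, coda /rk/ (2C) ok → well-formed

/bav/, /zu/, /ork/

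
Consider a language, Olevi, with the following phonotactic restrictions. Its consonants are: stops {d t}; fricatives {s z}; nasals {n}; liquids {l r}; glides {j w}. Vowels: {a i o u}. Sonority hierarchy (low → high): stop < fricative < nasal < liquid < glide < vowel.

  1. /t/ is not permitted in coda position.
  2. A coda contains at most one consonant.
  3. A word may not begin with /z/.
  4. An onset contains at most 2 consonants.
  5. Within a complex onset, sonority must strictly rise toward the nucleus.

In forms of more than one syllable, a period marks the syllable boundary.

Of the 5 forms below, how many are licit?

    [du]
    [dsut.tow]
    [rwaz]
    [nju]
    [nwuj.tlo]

[du] — σ1 onset /d/, coda /∅/ ok → licit
[dsut.tow] — violates constraint 1: syllable 1 coda contains /t/ → illicit
[rwaz] — σ1 onset /rw/ (4→5 rises), coda /z/ ok → licit
[nju] — σ1 onset /nj/ (3→5 rises), coda /∅/ ok → licit
[nwuj.tlo] — σ1 onset /nw/ (3→5 rises), coda /j/ ok; σ2 onset /tl/ (1→4 rises), coda /∅/ ok → licit
Licit: [du], [rwaz], [nju], [nwuj.tlo] → 4.

4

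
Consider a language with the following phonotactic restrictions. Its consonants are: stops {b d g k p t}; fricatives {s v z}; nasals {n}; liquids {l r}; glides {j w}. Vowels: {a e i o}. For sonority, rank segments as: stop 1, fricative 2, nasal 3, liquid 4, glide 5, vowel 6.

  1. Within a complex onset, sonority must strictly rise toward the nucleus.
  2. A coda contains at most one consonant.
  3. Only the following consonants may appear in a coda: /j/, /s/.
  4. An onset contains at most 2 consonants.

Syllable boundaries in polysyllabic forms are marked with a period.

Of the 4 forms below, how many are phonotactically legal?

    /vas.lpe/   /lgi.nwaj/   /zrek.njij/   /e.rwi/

1

/vas.lpe/ — violates constraint 1: syllable 2 onset /lp/: /l/ (liquid, 4) → /p/ (stop, 1) does not rise → phonotactically illegal
/lgi.nwaj/ — violates constraint 1: syllable 1 onset /lg/: /l/ (liquid, 4) → /g/ (stop, 1) does not rise → phonotactically illegal
/zrek.njij/ — violates constraint 3: syllable 1 coda contains /k/, which is not a licensed coda consonant → phonotactically illegal
/e.rwi/ — σ1 onset /∅/, coda /∅/ ok; σ2 onset /rw/ (4→5 rises), coda /∅/ ok → phonotactically legal
Phonotactically legal: /e.rwi/ → 1.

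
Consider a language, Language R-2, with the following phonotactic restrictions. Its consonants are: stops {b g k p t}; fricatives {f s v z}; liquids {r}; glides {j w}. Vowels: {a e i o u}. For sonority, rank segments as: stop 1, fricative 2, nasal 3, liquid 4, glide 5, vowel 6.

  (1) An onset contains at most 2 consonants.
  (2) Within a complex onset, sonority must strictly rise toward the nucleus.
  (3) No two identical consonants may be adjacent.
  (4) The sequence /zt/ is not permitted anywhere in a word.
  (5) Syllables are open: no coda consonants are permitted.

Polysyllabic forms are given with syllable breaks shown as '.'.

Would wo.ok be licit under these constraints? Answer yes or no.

wo.ok — violates constraint 5: syllable 2 coda /k/ has 1 consonant (> 0) → illicit

no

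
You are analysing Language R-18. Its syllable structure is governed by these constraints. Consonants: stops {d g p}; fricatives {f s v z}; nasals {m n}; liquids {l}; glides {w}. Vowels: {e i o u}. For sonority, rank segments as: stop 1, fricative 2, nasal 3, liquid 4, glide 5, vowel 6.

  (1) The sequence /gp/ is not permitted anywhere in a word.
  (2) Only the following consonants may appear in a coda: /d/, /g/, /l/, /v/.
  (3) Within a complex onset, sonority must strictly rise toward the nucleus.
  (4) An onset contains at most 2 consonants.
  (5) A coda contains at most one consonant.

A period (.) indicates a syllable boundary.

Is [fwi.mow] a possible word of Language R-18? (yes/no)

no

[fwi.mow] — violates constraint 2: syllable 2 coda contains /w/, which is not a licensed coda consonant → phonotactically illegal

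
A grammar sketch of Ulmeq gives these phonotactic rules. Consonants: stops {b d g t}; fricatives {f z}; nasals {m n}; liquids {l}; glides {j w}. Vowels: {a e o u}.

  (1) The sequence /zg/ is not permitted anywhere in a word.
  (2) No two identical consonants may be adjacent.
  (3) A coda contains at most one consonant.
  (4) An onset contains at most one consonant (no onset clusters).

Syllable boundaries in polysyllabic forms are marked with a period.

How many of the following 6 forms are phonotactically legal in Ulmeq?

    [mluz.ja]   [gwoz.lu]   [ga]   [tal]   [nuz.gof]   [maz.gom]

2

[mluz.ja] — violates constraint 4: syllable 1 onset /ml/ has 2 consonants (> 1) → phonotactically illegal
[gwoz.lu] — violates constraint 4: syllable 1 onset /gw/ has 2 consonants (> 1) → phonotactically illegal
[ga] — σ1 onset /g/, coda /∅/ ok → phonotactically legal
[tal] — σ1 onset /t/, coda /l/ ok → phonotactically legal
[nuz.gof] — violates constraint 1: contains banned sequence /zg/ → phonotactically illegal
[maz.gom] — violates constraint 1: contains banned sequence /zg/ → phonotactically illegal
Phonotactically legal: [ga], [tal] → 2.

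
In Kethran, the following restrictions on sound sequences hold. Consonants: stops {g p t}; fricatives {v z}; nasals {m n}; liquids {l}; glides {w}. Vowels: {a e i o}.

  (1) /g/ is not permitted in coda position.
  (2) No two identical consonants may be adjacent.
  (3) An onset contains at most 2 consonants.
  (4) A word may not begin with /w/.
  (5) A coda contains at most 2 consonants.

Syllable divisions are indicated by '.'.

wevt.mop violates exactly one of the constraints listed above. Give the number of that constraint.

4

wevt.mop: word begins with /w/.
This is a violation of constraint 4: "A word may not begin with /w/."
The remaining constraints (1, 2, 3, 5) are satisfied.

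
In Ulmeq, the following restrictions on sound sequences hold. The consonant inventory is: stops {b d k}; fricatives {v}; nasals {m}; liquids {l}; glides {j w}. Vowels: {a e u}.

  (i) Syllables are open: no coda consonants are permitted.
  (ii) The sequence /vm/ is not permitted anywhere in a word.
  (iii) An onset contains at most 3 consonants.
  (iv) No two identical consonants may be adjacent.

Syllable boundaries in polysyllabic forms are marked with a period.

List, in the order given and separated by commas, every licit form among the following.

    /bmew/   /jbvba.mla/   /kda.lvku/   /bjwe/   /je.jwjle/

/bmew/ — violates constraint (i): syllable 1 coda /w/ has 1 consonant (> 0) → illicit
/jbvba.mla/ — violates constraint (iii): syllable 1 onset /jbvb/ has 4 consonants (> 3) → illicit
/kda.lvku/ — σ1 onset /kd/ (2C), coda /∅/ ok; σ2 onset /lvk/ (3C), coda /∅/ ok → licit
/bjwe/ — σ1 onset /bjw/ (3C), coda /∅/ ok → licit
/je.jwjle/ — violates constraint (iii): syllable 2 onset /jwjl/ has 4 consonants (> 3) → illicit

/kda.lvku/, /bjwe/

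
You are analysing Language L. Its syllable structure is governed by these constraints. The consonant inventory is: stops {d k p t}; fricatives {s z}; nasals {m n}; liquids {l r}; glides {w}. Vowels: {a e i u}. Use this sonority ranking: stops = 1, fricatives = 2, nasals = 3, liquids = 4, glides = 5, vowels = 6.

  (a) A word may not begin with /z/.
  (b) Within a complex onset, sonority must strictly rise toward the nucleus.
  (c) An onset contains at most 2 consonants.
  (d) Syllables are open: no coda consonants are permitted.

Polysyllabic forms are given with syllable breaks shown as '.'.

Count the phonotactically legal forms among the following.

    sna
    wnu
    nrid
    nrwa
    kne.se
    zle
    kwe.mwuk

2

sna — σ1 onset /sn/ (2→3 rises), coda /∅/ ok → phonotactically legal
wnu — violates constraint (b): syllable 1 onset /wn/: /w/ (glide, 5) → /n/ (nasal, 3) does not rise → phonotactically illegal
nrid — violates constraint (d): syllable 1 coda /d/ has 1 consonant (> 0) → phonotactically illegal
nrwa — violates constraint (c): syllable 1 onset /nrw/ has 3 consonants (> 2) → phonotactically illegal
kne.se — σ1 onset /kn/ (1→3 rises), coda /∅/ ok; σ2 onset /s/, coda /∅/ ok → phonotactically legal
zle — violates constraint (a): word begins with /z/ → phonotactically illegal
kwe.mwuk — violates constraint (d): syllable 2 coda /k/ has 1 consonant (> 0) → phonotactically illegal
Phonotactically legal: sna, kne.se → 2.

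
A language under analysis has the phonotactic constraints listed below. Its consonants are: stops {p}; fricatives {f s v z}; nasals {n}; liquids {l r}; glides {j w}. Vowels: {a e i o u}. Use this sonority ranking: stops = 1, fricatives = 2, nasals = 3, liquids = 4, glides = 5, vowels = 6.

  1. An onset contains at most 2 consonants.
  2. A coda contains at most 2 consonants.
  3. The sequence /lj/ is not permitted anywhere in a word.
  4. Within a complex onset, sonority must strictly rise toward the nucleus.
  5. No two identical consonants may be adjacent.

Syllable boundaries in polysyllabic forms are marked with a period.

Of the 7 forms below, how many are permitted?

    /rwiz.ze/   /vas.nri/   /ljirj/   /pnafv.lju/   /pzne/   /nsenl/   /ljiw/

/rwiz.ze/ — violates constraint 5: adjacent identical consonants /zz/ → not permitted
/vas.nri/ — σ1 onset /v/, coda /s/ ok; σ2 onset /nr/ (3→4 rises), coda /∅/ ok → permitted
/ljirj/ — violates constraint 3: contains banned sequence /lj/ → not permitted
/pnafv.lju/ — violates constraint 3: contains banned sequence /lj/ → not permitted
/pzne/ — violates constraint 1: syllable 1 onset /pzn/ has 3 consonants (> 2) → not permitted
/nsenl/ — violates constraint 4: syllable 1 onset /ns/: /n/ (nasal, 3) → /s/ (fricative, 2) does not rise → not permitted
/ljiw/ — violates constraint 3: contains banned sequence /lj/ → not permitted
Permitted: /vas.nri/ → 1.

1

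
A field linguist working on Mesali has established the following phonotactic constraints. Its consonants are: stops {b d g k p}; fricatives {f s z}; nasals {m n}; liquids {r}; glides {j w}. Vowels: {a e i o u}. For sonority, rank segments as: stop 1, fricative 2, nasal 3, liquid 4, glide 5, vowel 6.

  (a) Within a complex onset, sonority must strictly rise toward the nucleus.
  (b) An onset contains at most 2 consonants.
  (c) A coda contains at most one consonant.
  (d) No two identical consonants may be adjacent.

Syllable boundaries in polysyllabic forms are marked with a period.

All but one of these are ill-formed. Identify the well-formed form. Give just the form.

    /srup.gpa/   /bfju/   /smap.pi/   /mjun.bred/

/srup.gpa/ — violates constraint (a): syllable 2 onset /gp/: /g/ (stop, 1) → /p/ (stop, 1) does not rise → ill-formed
/bfju/ — violates constraint (b): syllable 1 onset /bfj/ has 3 consonants (> 2) → ill-formed
/smap.pi/ — violates constraint (d): adjacent identical consonants /pp/ → ill-formed
/mjun.bred/ — σ1 onset /mj/ (3→5 rises), coda /n/ ok; σ2 onset /br/ (1→4 rises), coda /d/ ok → well-formed

/mjun.bred/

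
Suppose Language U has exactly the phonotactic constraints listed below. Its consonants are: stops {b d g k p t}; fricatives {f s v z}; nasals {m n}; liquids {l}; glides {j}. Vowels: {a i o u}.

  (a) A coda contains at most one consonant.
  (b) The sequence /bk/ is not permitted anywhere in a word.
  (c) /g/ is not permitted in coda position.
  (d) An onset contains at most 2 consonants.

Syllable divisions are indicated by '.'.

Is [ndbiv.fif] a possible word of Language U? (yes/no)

[ndbiv.fif] — violates constraint (d): syllable 1 onset /ndb/ has 3 consonants (> 2) → not permitted

no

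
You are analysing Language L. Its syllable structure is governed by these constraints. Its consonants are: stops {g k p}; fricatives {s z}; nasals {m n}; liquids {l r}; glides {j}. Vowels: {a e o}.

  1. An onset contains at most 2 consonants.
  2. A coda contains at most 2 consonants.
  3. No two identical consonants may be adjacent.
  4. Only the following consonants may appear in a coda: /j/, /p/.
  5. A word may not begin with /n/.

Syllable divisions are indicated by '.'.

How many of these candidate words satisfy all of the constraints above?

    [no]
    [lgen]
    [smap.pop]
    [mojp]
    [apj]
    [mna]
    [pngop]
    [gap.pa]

[no] — violates constraint 5: word begins with /n/ → illicit
[lgen] — violates constraint 4: syllable 1 coda contains /n/, which is not a licensed coda consonant → illicit
[smap.pop] — violates constraint 3: adjacent identical consonants /pp/ → illicit
[mojp] — σ1 onset /m/, coda /jp/ (2C) ok → licit
[apj] — σ1 onset /∅/, coda /pj/ (2C) ok → licit
[mna] — σ1 onset /mn/ (2C), coda /∅/ ok → licit
[pngop] — violates constraint 1: syllable 1 onset /png/ has 3 consonants (> 2) → illicit
[gap.pa] — violates constraint 3: adjacent identical consonants /pp/ → illicit
Licit: [mojp], [apj], [mna] → 3.

3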